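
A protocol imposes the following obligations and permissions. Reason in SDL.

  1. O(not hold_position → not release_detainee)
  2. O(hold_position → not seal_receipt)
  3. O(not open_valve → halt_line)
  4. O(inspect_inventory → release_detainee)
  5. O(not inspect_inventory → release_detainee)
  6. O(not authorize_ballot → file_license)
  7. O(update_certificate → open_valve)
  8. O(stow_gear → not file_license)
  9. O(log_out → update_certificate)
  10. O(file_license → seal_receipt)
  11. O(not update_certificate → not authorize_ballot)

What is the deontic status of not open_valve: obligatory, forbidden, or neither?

By case analysis on not inspect_inventory: premise 5 gives O(not inspect_inventory → release_detainee) and premise 4 gives O(inspect_inventory → release_detainee), so O(release_detainee) either way.
The contrapositive of premise 1 (O(not hold_position → not release_detainee)) is O(release_detainee → hold_position), and O(release_detainee) is already established, so O(hold_position).
With premise 2, O(hold_position → not seal_receipt), the K-axiom yields O(not seal_receipt).
Premise 10, O(file_license → seal_receipt), contraposes to O(not seal_receipt → not file_license); with O(not seal_receipt) we get O(not file_license).
Premise 6, O(not authorize_ballot → file_license), contraposes to O(not file_license → authorize_ballot); with O(not file_license) we get O(authorize_ballot).
Premise 11, O(not update_certificate → not authorize_ballot), contraposes to O(authorize_ballot → update_certificate); with O(authorize_ballot) we get O(update_certificate).
With premise 7, O(update_certificate → open_valve), the K-axiom yields O(open_valve).
Premises 3, 8, 9 do not contribute to this derivation.
Thus O(open_valve), which is F(not open_valve): not open_valve is forbidden.

Forbidden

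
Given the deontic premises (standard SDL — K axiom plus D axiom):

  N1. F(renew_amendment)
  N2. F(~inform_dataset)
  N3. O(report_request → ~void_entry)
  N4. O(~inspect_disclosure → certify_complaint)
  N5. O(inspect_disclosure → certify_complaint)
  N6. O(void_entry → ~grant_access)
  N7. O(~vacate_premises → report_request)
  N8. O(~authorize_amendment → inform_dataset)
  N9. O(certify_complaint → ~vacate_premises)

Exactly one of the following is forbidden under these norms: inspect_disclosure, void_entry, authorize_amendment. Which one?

By case analysis on inspect_disclosure: premise 5 gives O(inspect_disclosure → certify_complaint) and premise 4 gives O(~inspect_disclosure → certify_complaint), so O(certify_complaint) either way.
From O(certify_complaint) and premise 9, O(certify_complaint → ~vacate_premises), we obtain O(~vacate_premises).
From O(~vacate_premises) and premise 7, O(~vacate_premises → report_request), we obtain O(report_request).
From O(report_request) and premise 3, O(report_request → ~void_entry), we obtain O(~void_entry).
So O(~void_entry) holds, i.e. void_entry is forbidden. None of the other listed options is forbidden under the premises.

void_entry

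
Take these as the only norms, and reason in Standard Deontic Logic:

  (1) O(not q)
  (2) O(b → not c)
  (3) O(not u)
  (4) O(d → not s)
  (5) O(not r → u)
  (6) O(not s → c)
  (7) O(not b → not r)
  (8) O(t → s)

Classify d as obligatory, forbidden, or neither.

Premise 3 gives O(not u).
Premise 5, O(not r → u), contraposes to O(not u → r); with O(not u) we get O(r).
The contrapositive of premise 7 (O(not b → not r)) is O(r → b), and O(r) is already established, so O(b).
From O(b) and premise 2, O(b → not c), we obtain O(not c).
Premise 6 is O(not s → c); contrapositively O(not c → s). Since O(not c) holds, K gives O(s).
Premise 4 is O(d → not s); contrapositively O(s → not d). Since O(s) holds, K gives O(not d).
Premises 1, 8 do not contribute to this derivation.
Thus O(not d), which is F(d): d is forbidden.

Forbidden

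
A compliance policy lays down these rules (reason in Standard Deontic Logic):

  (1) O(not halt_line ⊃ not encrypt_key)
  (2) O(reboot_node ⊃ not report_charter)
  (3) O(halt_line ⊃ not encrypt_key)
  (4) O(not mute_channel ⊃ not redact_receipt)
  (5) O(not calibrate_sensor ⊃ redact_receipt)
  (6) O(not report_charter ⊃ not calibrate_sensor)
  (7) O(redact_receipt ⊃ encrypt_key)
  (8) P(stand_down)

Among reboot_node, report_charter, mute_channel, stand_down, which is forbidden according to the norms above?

reboot_node

Premises 3 and 1 are O(halt_line ⊃ not encrypt_key) and O(not halt_line ⊃ not encrypt_key); every ideal world satisfies halt_line or not halt_line, so in either case not encrypt_key holds — hence O(not encrypt_key).
The contrapositive of premise 7 (O(redact_receipt ⊃ encrypt_key)) is O(not encrypt_key ⊃ not redact_receipt), and O(not encrypt_key) is already established, so O(not redact_receipt).
Premise 5, O(not calibrate_sensor ⊃ redact_receipt), contraposes to O(not redact_receipt ⊃ calibrate_sensor); with O(not redact_receipt) we get O(calibrate_sensor).
Premise 6, O(not report_charter ⊃ not calibrate_sensor), contraposes to O(calibrate_sensor ⊃ report_charter); with O(calibrate_sensor) we get O(report_charter).
The contrapositive of premise 2 (O(reboot_node ⊃ not report_charter)) is O(report_charter ⊃ not reboot_node), and O(report_charter) is already established, so O(not reboot_node).
So O(not reboot_node) holds, i.e. reboot_node is forbidden. None of the other listed options is forbidden under the premises.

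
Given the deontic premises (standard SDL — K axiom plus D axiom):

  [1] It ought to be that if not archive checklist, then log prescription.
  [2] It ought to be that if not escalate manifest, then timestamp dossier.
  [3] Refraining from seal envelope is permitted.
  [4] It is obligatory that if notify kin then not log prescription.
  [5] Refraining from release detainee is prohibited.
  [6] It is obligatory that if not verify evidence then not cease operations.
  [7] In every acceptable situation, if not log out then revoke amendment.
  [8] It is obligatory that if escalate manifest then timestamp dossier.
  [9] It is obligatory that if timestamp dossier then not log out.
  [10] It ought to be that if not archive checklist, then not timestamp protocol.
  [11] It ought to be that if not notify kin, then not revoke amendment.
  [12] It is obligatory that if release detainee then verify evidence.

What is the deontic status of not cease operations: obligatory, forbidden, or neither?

Premise 6 is O(¬verify_evidence → ¬cease_operations), but O(¬verify_evidence) is not derivable from the premises, so it does not yield O(¬cease_operations).
No premise or chain of K-axiom applications forces O(¬cease_operations), and none forces O(cease_operations). So ¬cease_operations is neither obligatory nor forbidden under these norms.

Neither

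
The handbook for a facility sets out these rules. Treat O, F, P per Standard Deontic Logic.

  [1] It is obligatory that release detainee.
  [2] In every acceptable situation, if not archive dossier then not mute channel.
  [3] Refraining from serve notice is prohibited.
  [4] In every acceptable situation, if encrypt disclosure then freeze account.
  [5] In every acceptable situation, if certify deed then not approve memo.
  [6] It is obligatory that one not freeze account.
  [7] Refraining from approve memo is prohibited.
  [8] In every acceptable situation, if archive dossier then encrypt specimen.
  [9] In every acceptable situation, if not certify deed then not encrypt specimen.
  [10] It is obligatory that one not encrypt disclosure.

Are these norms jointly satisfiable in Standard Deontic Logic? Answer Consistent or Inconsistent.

Consistent

Premise 4 is O(encrypt_disclosure → freeze_account), but O(encrypt_disclosure) is not derivable from the premises, so it does not yield O(freeze_account).
So O(freeze_account) is not derivable, and the apparent clash with O(¬freeze_account) does not arise.
A world satisfying every obligation exists (e.g. approve_memo=true, archive_dossier=false, certify_deed=false, encrypt_disclosure=false, encrypt_specimen=false, freeze_account=false, mute_channel=false, release_detainee=true, serve_notice=true); no atom is both obligatory and forbidden, so the set is consistent.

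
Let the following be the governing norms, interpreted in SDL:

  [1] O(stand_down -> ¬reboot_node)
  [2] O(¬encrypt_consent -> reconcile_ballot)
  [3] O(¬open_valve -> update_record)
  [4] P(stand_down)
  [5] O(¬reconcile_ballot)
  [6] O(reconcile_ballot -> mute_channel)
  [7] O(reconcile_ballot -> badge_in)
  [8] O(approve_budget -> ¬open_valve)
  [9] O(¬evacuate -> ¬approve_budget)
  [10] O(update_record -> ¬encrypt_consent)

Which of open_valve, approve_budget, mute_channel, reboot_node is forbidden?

From premise 5 we have O(¬reconcile_ballot).
Premise 2, O(¬encrypt_consent -> reconcile_ballot), contraposes to O(¬reconcile_ballot -> encrypt_consent); with O(¬reconcile_ballot) we get O(encrypt_consent).
Premise 10, O(update_record -> ¬encrypt_consent), contraposes to O(encrypt_consent -> ¬update_record); with O(encrypt_consent) we get O(¬update_record).
Premise 3 is O(¬open_valve -> update_record); contrapositively O(¬update_record -> open_valve). Since O(¬update_record) holds, K gives O(open_valve).
The contrapositive of premise 8 (O(approve_budget -> ¬open_valve)) is O(open_valve -> ¬approve_budget), and O(open_valve) is already established, so O(¬approve_budget).
So O(¬approve_budget) holds, i.e. approve_budget is forbidden. None of the other listed options is forbidden under the premises.

approve_budget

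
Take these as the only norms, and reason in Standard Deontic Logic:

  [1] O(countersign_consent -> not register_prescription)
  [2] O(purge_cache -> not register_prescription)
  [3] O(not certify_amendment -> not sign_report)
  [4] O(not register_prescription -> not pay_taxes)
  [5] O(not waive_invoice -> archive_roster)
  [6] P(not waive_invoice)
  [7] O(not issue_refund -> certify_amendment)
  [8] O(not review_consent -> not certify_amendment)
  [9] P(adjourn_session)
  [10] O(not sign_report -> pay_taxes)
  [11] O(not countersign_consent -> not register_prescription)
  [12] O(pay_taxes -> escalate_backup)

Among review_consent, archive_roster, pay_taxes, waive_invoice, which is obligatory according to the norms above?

Premises 11 and 1 cover both cases: O(not countersign_consent -> not register_prescription) and O(countersign_consent -> not register_prescription). Since not countersign_consent ∨ countersign_consent is a tautology, O(not register_prescription) follows.
From O(not register_prescription) and premise 4, O(not register_prescription -> not pay_taxes), we obtain O(not pay_taxes).
Premise 10, O(not sign_report -> pay_taxes), contraposes to O(not pay_taxes -> sign_report); with O(not pay_taxes) we get O(sign_report).
The contrapositive of premise 3 (O(not certify_amendment -> not sign_report)) is O(sign_report -> certify_amendment), and O(sign_report) is already established, so O(certify_amendment).
The contrapositive of premise 8 (O(not review_consent -> not certify_amendment)) is O(certify_amendment -> review_consent), and O(certify_amendment) is already established, so O(review_consent).
So O(review_consent) holds — review_consent is obligatory. None of the other listed options is made obligatory by any chain of premises.

review_consent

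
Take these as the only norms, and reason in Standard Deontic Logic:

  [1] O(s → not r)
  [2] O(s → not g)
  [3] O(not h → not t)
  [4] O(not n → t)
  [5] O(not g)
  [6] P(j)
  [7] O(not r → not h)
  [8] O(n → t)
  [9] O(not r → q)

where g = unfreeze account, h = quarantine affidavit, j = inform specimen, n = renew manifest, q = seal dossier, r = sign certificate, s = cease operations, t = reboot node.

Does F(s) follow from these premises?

Premises 4 and 8 are O(not n → t) and O(n → t); every ideal world satisfies not n or n, so in either case t holds — hence O(t).
The contrapositive of premise 3 (O(not h → not t)) is O(t → h), and O(t) is already established, so O(h).
Premise 7, O(not r → not h), contraposes to O(h → r); with O(h) we get O(r).
Premise 1, O(s → not r), contraposes to O(r → not s); with O(r) we get O(not s).
Premises 2, 5, 6, 9 do not contribute to this derivation.
So O(not s) holds, i.e. F(s). The claim follows.

Yes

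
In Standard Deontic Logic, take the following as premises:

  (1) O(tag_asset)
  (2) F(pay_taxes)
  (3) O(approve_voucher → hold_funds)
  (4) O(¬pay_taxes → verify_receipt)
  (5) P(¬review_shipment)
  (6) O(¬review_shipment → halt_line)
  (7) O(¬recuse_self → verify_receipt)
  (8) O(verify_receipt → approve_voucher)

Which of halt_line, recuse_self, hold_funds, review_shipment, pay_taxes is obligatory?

hold_funds

F(pay_taxes) at premise 2 means O(¬pay_taxes).
Premise 4 is O(¬pay_taxes → verify_receipt); since O(¬pay_taxes), deontic closure gives O(verify_receipt).
Premise 8 is O(verify_receipt → approve_voucher); since O(verify_receipt), deontic closure gives O(approve_voucher).
Premise 3 is O(approve_voucher → hold_funds); since O(approve_voucher), deontic closure gives O(hold_funds).
So O(hold_funds) holds — hold_funds is obligatory. None of the other listed options is made obligatory by any chain of premises.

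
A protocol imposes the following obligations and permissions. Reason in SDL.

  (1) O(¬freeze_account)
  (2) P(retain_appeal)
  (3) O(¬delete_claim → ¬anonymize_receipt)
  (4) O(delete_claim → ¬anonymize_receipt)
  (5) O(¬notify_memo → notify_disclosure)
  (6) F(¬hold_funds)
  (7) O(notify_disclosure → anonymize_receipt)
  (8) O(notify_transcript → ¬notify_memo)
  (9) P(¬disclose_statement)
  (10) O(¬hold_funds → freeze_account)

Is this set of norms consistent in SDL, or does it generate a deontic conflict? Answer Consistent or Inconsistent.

Premise 10 is O(¬hold_funds → freeze_account), but O(¬hold_funds) is not derivable from the premises, so it does not yield O(freeze_account).
So O(freeze_account) is not derivable, and the apparent clash with O(¬freeze_account) does not arise.
A world satisfying every obligation exists (e.g. anonymize_receipt=false, delete_claim=false, disclose_statement=false, freeze_account=false, hold_funds=true, notify_disclosure=false, notify_memo=true, notify_transcript=false, retain_appeal=false); no atom is both obligatory and forbidden, so the set is consistent.

Consistent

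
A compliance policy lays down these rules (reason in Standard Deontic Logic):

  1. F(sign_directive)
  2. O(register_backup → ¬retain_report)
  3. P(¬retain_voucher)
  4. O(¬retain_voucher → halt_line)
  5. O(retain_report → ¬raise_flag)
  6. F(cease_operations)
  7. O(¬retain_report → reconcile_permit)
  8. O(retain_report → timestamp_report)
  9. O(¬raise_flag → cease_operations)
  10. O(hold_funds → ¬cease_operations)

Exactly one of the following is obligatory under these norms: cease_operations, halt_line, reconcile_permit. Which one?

reconcile_permit

F(cease_operations) at premise 6 means O(¬cease_operations).
Premise 9 is O(¬raise_flag → cease_operations); contrapositively O(¬cease_operations → raise_flag). Since O(¬cease_operations) holds, K gives O(raise_flag).
The contrapositive of premise 5 (O(retain_report → ¬raise_flag)) is O(raise_flag → ¬retain_report), and O(raise_flag) is already established, so O(¬retain_report).
Premise 7 is O(¬retain_report → reconcile_permit); since O(¬retain_report), deontic closure gives O(reconcile_permit).
So O(reconcile_permit) holds — reconcile_permit is obligatory. None of the other listed options is made obligatory by any chain of premises.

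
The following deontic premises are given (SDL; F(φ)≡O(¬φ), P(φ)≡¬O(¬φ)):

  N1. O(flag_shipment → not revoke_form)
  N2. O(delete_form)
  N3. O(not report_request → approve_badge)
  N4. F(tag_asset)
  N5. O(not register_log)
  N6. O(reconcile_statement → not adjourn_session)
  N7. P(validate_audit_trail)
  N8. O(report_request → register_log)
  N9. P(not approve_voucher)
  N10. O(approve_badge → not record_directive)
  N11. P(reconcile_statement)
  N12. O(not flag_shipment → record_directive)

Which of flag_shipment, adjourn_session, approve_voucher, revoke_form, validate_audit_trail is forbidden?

Premise 5 states O(not register_log) outright.
The contrapositive of premise 8 (O(report_request → register_log)) is O(not register_log → not report_request), and O(not register_log) is already established, so O(not report_request).
Premise 3 is O(not report_request → approve_badge); since O(not report_request), deontic closure gives O(approve_badge).
Premise 10 is O(approve_badge → not record_directive); since O(approve_badge), deontic closure gives O(not record_directive).
Premise 12, O(not flag_shipment → record_directive), contraposes to O(not record_directive → flag_shipment); with O(not record_directive) we get O(flag_shipment).
From O(flag_shipment) and premise 1, O(flag_shipment → not revoke_form), we obtain O(not revoke_form).
So O(not revoke_form) holds, i.e. revoke_form is forbidden. None of the other listed options is forbidden under the premises.

revoke_form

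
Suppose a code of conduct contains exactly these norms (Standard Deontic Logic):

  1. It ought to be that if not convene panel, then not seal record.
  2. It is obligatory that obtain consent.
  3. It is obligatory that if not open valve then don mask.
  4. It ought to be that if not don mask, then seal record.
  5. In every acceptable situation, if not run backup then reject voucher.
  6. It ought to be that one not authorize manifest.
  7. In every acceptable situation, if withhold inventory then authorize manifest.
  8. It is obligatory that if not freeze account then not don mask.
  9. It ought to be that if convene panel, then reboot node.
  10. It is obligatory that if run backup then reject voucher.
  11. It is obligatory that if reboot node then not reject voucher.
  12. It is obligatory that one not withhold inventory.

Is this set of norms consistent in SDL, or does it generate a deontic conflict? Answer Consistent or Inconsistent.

Consistent

Premise 7 is O(withhold_inventory → authorize_manifest), but O(withhold_inventory) is not derivable from the premises, so it does not yield O(authorize_manifest).
So O(authorize_manifest) is not derivable, and the apparent clash with O(¬authorize_manifest) does not arise.
A world satisfying every obligation exists (e.g. authorize_manifest=false, convene_panel=false, don_mask=true, freeze_account=true, obtain_consent=true, open_valve=false, reboot_node=false, reject_voucher=true, run_backup=false, seal_record=false, withhold_inventory=false); no atom is both obligatory and forbidden, so the set is consistent.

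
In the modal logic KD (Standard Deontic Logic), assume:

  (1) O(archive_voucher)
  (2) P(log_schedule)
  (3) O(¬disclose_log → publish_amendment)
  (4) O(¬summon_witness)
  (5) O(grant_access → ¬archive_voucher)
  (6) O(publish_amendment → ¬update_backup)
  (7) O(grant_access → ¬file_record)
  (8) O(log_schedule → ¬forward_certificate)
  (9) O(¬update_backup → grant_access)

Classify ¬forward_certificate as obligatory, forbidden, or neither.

Neither

Premise 8 is O(log_schedule → ¬forward_certificate), but O(log_schedule) is not derivable from the premises (the permission P(log_schedule) asserts only ¬O(¬log_schedule), not O(log_schedule)), so it does not yield O(¬forward_certificate).
No premise or chain of K-axiom applications forces O(¬forward_certificate), and none forces O(forward_certificate). So ¬forward_certificate is neither obligatory nor forbidden under these norms.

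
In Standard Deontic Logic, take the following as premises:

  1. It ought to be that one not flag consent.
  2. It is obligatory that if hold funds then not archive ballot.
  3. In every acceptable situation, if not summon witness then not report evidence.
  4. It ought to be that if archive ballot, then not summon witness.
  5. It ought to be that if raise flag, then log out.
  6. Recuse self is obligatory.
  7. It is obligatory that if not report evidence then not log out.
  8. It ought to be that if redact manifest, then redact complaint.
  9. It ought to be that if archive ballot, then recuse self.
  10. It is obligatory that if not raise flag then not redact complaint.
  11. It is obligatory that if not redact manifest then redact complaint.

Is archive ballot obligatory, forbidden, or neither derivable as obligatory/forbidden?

Forbidden

By case analysis on redact_manifest: premise 8 gives O(redact_manifest → redact_complaint) and premise 11 gives O(¬redact_manifest → redact_complaint), so O(redact_complaint) either way.
Premise 10 is O(¬raise_flag → ¬redact_complaint); contrapositively O(redact_complaint → raise_flag). Since O(redact_complaint) holds, K gives O(raise_flag).
Premise 5 is O(raise_flag → log_out); since O(raise_flag), deontic closure gives O(log_out).
The contrapositive of premise 7 (O(¬report_evidence → ¬log_out)) is O(log_out → report_evidence), and O(log_out) is already established, so O(report_evidence).
Premise 3, O(¬summon_witness → ¬report_evidence), contraposes to O(report_evidence → summon_witness); with O(report_evidence) we get O(summon_witness).
Premise 4 is O(archive_ballot → ¬summon_witness); contrapositively O(summon_witness → ¬archive_ballot). Since O(summon_witness) holds, K gives O(¬archive_ballot).
Premises 1, 2, 6, 9 do not contribute to this derivation.
Thus O(¬archive_ballot), which is F(archive_ballot): archive_ballot is forbidden.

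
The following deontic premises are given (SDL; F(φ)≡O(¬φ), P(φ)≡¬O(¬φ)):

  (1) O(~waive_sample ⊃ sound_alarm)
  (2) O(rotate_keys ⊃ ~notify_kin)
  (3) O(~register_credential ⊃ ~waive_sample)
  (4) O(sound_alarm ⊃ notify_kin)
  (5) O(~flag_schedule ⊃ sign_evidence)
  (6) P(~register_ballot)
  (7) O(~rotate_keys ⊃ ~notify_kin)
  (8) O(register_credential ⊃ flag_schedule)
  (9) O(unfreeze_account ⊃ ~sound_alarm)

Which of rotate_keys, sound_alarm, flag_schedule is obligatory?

flag_schedule

Premises 2 and 7 are O(rotate_keys ⊃ ~notify_kin) and O(~rotate_keys ⊃ ~notify_kin); every ideal world satisfies rotate_keys or ~rotate_keys, so in either case ~notify_kin holds — hence O(~notify_kin).
Premise 4, O(sound_alarm ⊃ notify_kin), contraposes to O(~notify_kin ⊃ ~sound_alarm); with O(~notify_kin) we get O(~sound_alarm).
The contrapositive of premise 1 (O(~waive_sample ⊃ sound_alarm)) is O(~sound_alarm ⊃ waive_sample), and O(~sound_alarm) is already established, so O(waive_sample).
The contrapositive of premise 3 (O(~register_credential ⊃ ~waive_sample)) is O(waive_sample ⊃ register_credential), and O(waive_sample) is already established, so O(register_credential).
Premise 8 is O(register_credential ⊃ flag_schedule); since O(register_credential), deontic closure gives O(flag_schedule).
So O(flag_schedule) holds — flag_schedule is obligatory. None of the other listed options is made obligatory by any chain of premises.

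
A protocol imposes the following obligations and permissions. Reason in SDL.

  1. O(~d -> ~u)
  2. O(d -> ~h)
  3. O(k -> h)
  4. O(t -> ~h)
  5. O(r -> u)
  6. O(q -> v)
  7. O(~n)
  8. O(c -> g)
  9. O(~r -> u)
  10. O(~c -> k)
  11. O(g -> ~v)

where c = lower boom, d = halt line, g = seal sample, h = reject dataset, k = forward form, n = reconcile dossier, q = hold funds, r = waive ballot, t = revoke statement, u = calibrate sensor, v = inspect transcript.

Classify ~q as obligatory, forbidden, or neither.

Premises 5 and 9 cover both cases: O(r -> u) and O(~r -> u). Since r ∨ ~r is a tautology, O(u) follows.
Premise 1 is O(~d -> ~u); contrapositively O(u -> d). Since O(u) holds, K gives O(d).
Applying K to premise 2 (O(d -> ~h)) and O(d) yields O(~h).
Premise 3, O(k -> h), contraposes to O(~h -> ~k); with O(~h) we get O(~k).
The contrapositive of premise 10 (O(~c -> k)) is O(~k -> c), and O(~k) is already established, so O(c).
Applying K to premise 8 (O(c -> g)) and O(c) yields O(g).
Applying K to premise 11 (O(g -> ~v)) and O(g) yields O(~v).
Premise 6 is O(q -> v); contrapositively O(~v -> ~q). Since O(~v) holds, K gives O(~q).
Premises 4, 7 do not contribute to this derivation.
Hence ~q is obligatory.

Obligatory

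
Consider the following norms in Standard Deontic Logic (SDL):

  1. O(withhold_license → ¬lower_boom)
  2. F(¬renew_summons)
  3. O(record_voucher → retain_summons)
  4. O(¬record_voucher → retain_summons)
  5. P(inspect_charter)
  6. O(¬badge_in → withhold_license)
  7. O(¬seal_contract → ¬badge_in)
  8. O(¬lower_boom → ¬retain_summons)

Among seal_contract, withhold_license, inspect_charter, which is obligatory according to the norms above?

seal_contract

By case analysis on ¬record_voucher: premise 4 gives O(¬record_voucher → retain_summons) and premise 3 gives O(record_voucher → retain_summons), so O(retain_summons) either way.
Premise 8 is O(¬lower_boom → ¬retain_summons); contrapositively O(retain_summons → lower_boom). Since O(retain_summons) holds, K gives O(lower_boom).
Premise 1 is O(withhold_license → ¬lower_boom); contrapositively O(lower_boom → ¬withhold_license). Since O(lower_boom) holds, K gives O(¬withhold_license).
The contrapositive of premise 6 (O(¬badge_in → withhold_license)) is O(¬withhold_license → badge_in), and O(¬withhold_license) is already established, so O(badge_in).
Premise 7 is O(¬seal_contract → ¬badge_in); contrapositively O(badge_in → seal_contract). Since O(badge_in) holds, K gives O(seal_contract).
So O(seal_contract) holds — seal_contract is obligatory. None of the other listed options is made obligatory by any chain of premises.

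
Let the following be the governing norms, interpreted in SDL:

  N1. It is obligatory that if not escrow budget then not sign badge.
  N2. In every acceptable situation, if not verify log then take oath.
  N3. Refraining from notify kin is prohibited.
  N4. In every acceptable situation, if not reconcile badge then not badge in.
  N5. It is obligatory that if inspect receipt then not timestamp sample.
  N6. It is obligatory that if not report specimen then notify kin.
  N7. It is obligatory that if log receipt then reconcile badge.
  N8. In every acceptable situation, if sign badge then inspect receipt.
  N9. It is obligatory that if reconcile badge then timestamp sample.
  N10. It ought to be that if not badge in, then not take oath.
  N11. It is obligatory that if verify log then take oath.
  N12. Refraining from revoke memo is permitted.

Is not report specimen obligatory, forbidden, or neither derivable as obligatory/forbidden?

Premise 6 is O(¬report_specimen → notify_kin); even if O(notify_kin) held, inferring O(¬report_specimen) would be affirming the consequent — invalid.
No premise or chain of K-axiom applications forces O(¬report_specimen), and none forces O(report_specimen). So ¬report_specimen is neither obligatory nor forbidden under these norms.

Neither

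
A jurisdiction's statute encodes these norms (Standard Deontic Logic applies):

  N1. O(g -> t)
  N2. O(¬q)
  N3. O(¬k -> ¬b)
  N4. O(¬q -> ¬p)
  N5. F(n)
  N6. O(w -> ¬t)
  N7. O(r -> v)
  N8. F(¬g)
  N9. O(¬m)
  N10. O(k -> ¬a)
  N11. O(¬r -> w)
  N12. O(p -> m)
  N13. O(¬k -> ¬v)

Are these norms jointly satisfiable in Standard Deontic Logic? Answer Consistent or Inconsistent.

Consistent

Premise 12 is O(p -> m), but O(p) is not derivable from the premises, so it does not yield O(m).
So O(m) is not derivable, and the apparent clash with O(¬m) does not arise.
A world satisfying every obligation exists (e.g. a=false, b=false, g=true, k=true, m=false, n=false, p=false, q=false, r=true, t=true, v=true, w=false); no atom is both obligatory and forbidden, so the set is consistent.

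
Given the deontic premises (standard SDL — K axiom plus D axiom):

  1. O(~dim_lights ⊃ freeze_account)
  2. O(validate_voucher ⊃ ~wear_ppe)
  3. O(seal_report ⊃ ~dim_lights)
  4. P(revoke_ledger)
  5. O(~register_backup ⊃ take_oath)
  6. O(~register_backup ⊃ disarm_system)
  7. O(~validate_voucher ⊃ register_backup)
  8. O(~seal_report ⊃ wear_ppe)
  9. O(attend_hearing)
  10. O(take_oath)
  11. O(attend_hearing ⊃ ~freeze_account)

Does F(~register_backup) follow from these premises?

Yes

Premise 9 states O(attend_hearing) outright.
Applying K to premise 11 (O(attend_hearing ⊃ ~freeze_account)) and O(attend_hearing) yields O(~freeze_account).
The contrapositive of premise 1 (O(~dim_lights ⊃ freeze_account)) is O(~freeze_account ⊃ dim_lights), and O(~freeze_account) is already established, so O(dim_lights).
Premise 3, O(seal_report ⊃ ~dim_lights), contraposes to O(dim_lights ⊃ ~seal_report); with O(dim_lights) we get O(~seal_report).
From O(~seal_report) and premise 8, O(~seal_report ⊃ wear_ppe), we obtain O(wear_ppe).
Premise 2 is O(validate_voucher ⊃ ~wear_ppe); contrapositively O(wear_ppe ⊃ ~validate_voucher). Since O(wear_ppe) holds, K gives O(~validate_voucher).
With premise 7, O(~validate_voucher ⊃ register_backup), the K-axiom yields O(register_backup).
Premises 4, 5, 6, 10 do not contribute to this derivation.
So O(register_backup) holds, i.e. F(~register_backup). The claim follows.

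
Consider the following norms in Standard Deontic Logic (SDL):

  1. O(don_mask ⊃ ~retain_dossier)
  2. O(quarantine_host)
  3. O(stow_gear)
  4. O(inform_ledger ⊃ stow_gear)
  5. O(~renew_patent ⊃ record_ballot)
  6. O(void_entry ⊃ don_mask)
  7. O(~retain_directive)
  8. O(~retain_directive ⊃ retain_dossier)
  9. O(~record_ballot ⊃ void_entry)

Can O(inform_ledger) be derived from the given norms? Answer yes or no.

No

Premise 4 is O(inform_ledger ⊃ stow_gear); even if O(stow_gear) held, inferring O(inform_ledger) would be affirming the consequent — invalid.
No other premise forces O(inform_ledger). An ideal world satisfying every premise can still have inform_ledger false, so O(inform_ledger) is not derivable.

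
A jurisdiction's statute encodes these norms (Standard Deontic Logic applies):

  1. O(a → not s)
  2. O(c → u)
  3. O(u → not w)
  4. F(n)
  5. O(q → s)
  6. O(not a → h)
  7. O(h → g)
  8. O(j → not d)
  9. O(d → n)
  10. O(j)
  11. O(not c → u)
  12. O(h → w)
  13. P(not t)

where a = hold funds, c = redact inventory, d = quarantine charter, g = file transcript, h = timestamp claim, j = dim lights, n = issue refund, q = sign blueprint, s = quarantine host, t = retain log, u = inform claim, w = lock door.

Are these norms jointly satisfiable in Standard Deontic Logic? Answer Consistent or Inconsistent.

Premise 9 is O(d → n), but O(d) is not derivable from the premises, so it does not yield O(n).
So O(n) is not derivable, and the apparent clash with O(not n) does not arise.
A world satisfying every obligation exists (e.g. a=true, c=false, d=false, g=false, h=false, j=true, n=false, q=false, s=false, t=false, u=true, w=false); no atom is both obligatory and forbidden, so the set is consistent.

Consistent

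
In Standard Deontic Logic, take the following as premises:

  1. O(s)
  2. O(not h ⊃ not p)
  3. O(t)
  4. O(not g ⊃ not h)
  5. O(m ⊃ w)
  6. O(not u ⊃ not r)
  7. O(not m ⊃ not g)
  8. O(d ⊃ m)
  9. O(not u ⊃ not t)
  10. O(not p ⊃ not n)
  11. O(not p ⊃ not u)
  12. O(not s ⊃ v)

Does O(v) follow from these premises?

Premise 12 is O(not s ⊃ v), but O(not s) is not derivable from the premises, so it does not yield O(v).
No other premise forces O(v). An ideal world satisfying every premise can still have v false, so O(v) is not derivable.

No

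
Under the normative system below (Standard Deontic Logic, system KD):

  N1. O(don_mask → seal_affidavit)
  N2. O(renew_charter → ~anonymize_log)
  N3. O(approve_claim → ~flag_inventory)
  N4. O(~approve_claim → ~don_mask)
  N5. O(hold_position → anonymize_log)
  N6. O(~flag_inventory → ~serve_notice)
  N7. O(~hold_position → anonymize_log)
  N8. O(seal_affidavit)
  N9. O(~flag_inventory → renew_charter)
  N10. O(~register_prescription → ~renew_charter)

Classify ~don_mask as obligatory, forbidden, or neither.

Obligatory

Premises 7 and 5 are O(~hold_position → anonymize_log) and O(hold_position → anonymize_log); every ideal world satisfies ~hold_position or hold_position, so in either case anonymize_log holds — hence O(anonymize_log).
Premise 2, O(renew_charter → ~anonymize_log), contraposes to O(anonymize_log → ~renew_charter); with O(anonymize_log) we get O(~renew_charter).
Premise 9 is O(~flag_inventory → renew_charter); contrapositively O(~renew_charter → flag_inventory). Since O(~renew_charter) holds, K gives O(flag_inventory).
The contrapositive of premise 3 (O(approve_claim → ~flag_inventory)) is O(flag_inventory → ~approve_claim), and O(flag_inventory) is already established, so O(~approve_claim).
From O(~approve_claim) and premise 4, O(~approve_claim → ~don_mask), we obtain O(~don_mask).
Premises 1, 6, 8, 10 do not contribute to this derivation.
Hence ~don_mask is obligatory.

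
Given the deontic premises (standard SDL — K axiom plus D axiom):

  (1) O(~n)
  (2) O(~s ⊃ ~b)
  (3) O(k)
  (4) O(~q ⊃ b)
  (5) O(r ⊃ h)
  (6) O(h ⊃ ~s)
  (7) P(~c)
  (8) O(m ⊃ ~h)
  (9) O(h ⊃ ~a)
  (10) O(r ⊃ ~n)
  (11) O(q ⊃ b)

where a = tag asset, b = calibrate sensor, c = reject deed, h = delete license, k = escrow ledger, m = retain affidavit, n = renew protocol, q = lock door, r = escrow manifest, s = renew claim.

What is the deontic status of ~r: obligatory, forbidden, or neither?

By case analysis on q: premise 11 gives O(q ⊃ b) and premise 4 gives O(~q ⊃ b), so O(b) either way.
The contrapositive of premise 2 (O(~s ⊃ ~b)) is O(b ⊃ s), and O(b) is already established, so O(s).
Premise 6, O(h ⊃ ~s), contraposes to O(s ⊃ ~h); with O(s) we get O(~h).
Premise 5 is O(r ⊃ h); contrapositively O(~h ⊃ ~r). Since O(~h) holds, K gives O(~r).
Premises 1, 3, 7, 8, 9, 10 do not contribute to this derivation.
Hence ~r is obligatory.

Obligatory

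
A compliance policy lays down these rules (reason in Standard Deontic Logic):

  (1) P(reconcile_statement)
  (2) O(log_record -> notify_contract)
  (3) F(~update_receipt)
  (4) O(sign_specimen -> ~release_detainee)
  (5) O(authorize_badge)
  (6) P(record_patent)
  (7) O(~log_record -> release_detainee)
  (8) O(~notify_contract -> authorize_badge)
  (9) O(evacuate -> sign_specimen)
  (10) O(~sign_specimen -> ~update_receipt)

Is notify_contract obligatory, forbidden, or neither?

F(~update_receipt) at premise 3 means O(update_receipt).
Premise 10, O(~sign_specimen -> ~update_receipt), contraposes to O(update_receipt -> sign_specimen); with O(update_receipt) we get O(sign_specimen).
From O(sign_specimen) and premise 4, O(sign_specimen -> ~release_detainee), we obtain O(~release_detainee).
The contrapositive of premise 7 (O(~log_record -> release_detainee)) is O(~release_detainee -> log_record), and O(~release_detainee) is already established, so O(log_record).
Applying K to premise 2 (O(log_record -> notify_contract)) and O(log_record) yields O(notify_contract).
Premises 1, 5, 6, 8, 9 do not contribute to this derivation.
Hence notify_contract is obligatory.

Obligatory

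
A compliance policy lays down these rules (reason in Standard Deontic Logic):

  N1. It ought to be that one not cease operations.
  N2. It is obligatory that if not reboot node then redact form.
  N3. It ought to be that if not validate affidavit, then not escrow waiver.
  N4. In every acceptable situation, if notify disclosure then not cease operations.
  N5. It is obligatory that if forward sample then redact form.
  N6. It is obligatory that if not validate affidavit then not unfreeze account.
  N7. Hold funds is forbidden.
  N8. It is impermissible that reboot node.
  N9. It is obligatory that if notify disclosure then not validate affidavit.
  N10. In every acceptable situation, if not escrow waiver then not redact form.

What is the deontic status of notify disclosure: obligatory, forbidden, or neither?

Forbidden

Premise 8, F(reboot_node), is equivalent to O(¬reboot_node).
From O(¬reboot_node) and premise 2, O(¬reboot_node → redact_form), we obtain O(redact_form).
Premise 10, O(¬escrow_waiver → ¬redact_form), contraposes to O(redact_form → escrow_waiver); with O(redact_form) we get O(escrow_waiver).
Premise 3, O(¬validate_affidavit → ¬escrow_waiver), contraposes to O(escrow_waiver → validate_affidavit); with O(escrow_waiver) we get O(validate_affidavit).
Premise 9 is O(notify_disclosure → ¬validate_affidavit); contrapositively O(validate_affidavit → ¬notify_disclosure). Since O(validate_affidavit) holds, K gives O(¬notify_disclosure).
Premises 1, 4, 5, 6, 7 do not contribute to this derivation.
Thus O(¬notify_disclosure), which is F(notify_disclosure): notify_disclosure is forbidden.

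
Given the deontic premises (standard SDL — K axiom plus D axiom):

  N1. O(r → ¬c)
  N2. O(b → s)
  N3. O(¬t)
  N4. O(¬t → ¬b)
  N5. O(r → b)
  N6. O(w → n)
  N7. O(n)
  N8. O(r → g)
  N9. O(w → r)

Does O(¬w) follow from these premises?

Yes

From premise 3 we have O(¬t).
Applying K to premise 4 (O(¬t → ¬b)) and O(¬t) yields O(¬b).
Premise 5 is O(r → b); contrapositively O(¬b → ¬r). Since O(¬b) holds, K gives O(¬r).
The contrapositive of premise 9 (O(w → r)) is O(¬r → ¬w), and O(¬r) is already established, so O(¬w).
Premises 1, 2, 6, 7, 8 do not contribute to this derivation.
So O(¬w) follows.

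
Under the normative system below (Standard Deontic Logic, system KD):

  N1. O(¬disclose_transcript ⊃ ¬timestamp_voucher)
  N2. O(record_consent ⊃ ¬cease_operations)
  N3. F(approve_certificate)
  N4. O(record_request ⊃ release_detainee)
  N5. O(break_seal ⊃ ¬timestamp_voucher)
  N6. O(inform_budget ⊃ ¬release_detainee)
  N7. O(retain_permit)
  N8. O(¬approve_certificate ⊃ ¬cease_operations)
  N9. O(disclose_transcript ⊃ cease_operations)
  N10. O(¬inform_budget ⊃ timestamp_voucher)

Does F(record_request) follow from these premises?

Yes

Premise 3, F(approve_certificate), is equivalent to O(¬approve_certificate).
From O(¬approve_certificate) and premise 8, O(¬approve_certificate ⊃ ¬cease_operations), we obtain O(¬cease_operations).
Premise 9, O(disclose_transcript ⊃ cease_operations), contraposes to O(¬cease_operations ⊃ ¬disclose_transcript); with O(¬cease_operations) we get O(¬disclose_transcript).
Applying K to premise 1 (O(¬disclose_transcript ⊃ ¬timestamp_voucher)) and O(¬disclose_transcript) yields O(¬timestamp_voucher).
Premise 10 is O(¬inform_budget ⊃ timestamp_voucher); contrapositively O(¬timestamp_voucher ⊃ inform_budget). Since O(¬timestamp_voucher) holds, K gives O(inform_budget).
Applying K to premise 6 (O(inform_budget ⊃ ¬release_detainee)) and O(inform_budget) yields O(¬release_detainee).
Premise 4, O(record_request ⊃ release_detainee), contraposes to O(¬release_detainee ⊃ ¬record_request); with O(¬release_detainee) we get O(¬record_request).
Premises 2, 5, 7 do not contribute to this derivation.
So O(¬record_request) holds, i.e. F(record_request). The claim follows.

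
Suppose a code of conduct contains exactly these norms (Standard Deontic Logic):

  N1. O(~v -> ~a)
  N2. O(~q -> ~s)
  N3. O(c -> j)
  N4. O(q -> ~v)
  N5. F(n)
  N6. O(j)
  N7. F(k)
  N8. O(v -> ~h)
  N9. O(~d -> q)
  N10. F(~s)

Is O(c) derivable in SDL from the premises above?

No

Premise 3 is O(c -> j); even if O(j) held, inferring O(c) would be affirming the consequent — invalid.
No other premise forces O(c). An ideal world satisfying every premise can still have c false, so O(c) is not derivable.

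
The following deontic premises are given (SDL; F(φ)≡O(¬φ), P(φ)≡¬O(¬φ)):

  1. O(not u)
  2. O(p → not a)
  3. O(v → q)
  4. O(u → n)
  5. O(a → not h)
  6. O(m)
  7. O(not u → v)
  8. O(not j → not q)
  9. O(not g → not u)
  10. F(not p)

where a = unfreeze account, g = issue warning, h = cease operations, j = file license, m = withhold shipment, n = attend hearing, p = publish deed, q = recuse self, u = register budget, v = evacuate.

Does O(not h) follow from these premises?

Premise 5 is O(a → not h), but O(a) is not derivable from the premises, so it does not yield O(not h).
No other premise forces O(not h). An ideal world satisfying every premise can still have not h false, so O(not h) is not derivable.

No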